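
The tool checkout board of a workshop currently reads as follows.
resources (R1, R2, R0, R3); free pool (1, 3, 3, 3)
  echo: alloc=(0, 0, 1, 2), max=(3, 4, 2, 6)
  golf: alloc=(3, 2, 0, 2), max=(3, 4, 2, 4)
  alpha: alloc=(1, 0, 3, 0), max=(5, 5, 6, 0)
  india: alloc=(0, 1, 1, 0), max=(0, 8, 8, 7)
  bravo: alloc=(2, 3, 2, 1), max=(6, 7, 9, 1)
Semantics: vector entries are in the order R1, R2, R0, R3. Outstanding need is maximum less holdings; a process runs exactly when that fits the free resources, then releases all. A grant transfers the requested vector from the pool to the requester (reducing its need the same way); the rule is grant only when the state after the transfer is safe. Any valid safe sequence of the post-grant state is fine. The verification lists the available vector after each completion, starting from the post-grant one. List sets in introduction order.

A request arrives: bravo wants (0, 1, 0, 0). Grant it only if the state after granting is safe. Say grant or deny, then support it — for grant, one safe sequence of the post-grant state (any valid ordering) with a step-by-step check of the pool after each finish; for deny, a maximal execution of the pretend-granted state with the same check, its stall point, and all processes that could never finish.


DENY. Granting would leave the state unsafe.
Key observation: after golf, echo the pool peaks at (4, 4, 4, 7), and each blocked process is short somewhere: alpha on R2; india on R2, R0; bravo on R0.
Pretend the grant happened; the run golf, echo goes as far as possible. Check, step by step:
  pool = (1, 2, 3, 3)
  run golf (needs (0, 2, 2, 2), free (1, 2, 3, 3)); after release of (3, 2, 0, 2) the pool is (4, 4, 3, 5)
  run echo (needs (3, 4, 1, 4), free (4, 4, 3, 5)); after release of (0, 0, 1, 2) the pool is (4, 4, 4, 7)
  alpha cannot run: need (4, 5, 3, 0) vs free (4, 4, 4, 7) (insufficient R2)
  india cannot run: need (0, 7, 7, 7) vs free (4, 4, 4, 7) (insufficient R2 and R0)
  bravo cannot run: need (4, 3, 7, 0) vs free (4, 4, 4, 7) (insufficient R0)
Post-grant, the permanently blocked set is alpha, india and bravo.


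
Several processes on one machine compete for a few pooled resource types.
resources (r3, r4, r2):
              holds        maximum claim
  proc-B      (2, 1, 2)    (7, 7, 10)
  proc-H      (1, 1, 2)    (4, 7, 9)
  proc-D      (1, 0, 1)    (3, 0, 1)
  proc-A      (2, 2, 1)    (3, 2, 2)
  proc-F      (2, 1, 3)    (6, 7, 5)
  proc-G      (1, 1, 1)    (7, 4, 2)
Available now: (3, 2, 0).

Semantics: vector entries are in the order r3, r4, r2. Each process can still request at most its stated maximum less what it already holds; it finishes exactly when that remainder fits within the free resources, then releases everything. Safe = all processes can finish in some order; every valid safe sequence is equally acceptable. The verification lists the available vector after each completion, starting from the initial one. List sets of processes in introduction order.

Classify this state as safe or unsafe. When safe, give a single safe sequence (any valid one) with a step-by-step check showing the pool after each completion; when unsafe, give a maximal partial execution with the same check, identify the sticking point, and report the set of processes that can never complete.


UNSAFE.
Key observation: proc-D, proc-A, proc-G can finish, but then (7, 5, 3) is all there is, and the blocked group's r4 demands exceed it.
A maximal execution: proc-D, proc-A, proc-G — then nothing else fits. Walking it through:
  pool = (3, 2, 0)
  run proc-D (needs (2, 0, 0), free (3, 2, 0)); after release of (1, 0, 1) the pool is (4, 2, 1)
  run proc-A (needs (1, 0, 1), free (4, 2, 1)); after release of (2, 2, 1) the pool is (6, 4, 2)
  run proc-G (needs (6, 3, 1), free (6, 4, 2)); after release of (1, 1, 1) the pool is (7, 5, 3)
  proc-B cannot run: need (5, 6, 8) vs free (7, 5, 3) (insufficient r4 and r2)
  proc-H cannot run: need (3, 6, 7) vs free (7, 5, 3) (insufficient r4 and r2)
  proc-F cannot run: need (4, 6, 2) vs free (7, 5, 3) (insufficient r4)
Never able to finish: proc-B, proc-H and proc-F.


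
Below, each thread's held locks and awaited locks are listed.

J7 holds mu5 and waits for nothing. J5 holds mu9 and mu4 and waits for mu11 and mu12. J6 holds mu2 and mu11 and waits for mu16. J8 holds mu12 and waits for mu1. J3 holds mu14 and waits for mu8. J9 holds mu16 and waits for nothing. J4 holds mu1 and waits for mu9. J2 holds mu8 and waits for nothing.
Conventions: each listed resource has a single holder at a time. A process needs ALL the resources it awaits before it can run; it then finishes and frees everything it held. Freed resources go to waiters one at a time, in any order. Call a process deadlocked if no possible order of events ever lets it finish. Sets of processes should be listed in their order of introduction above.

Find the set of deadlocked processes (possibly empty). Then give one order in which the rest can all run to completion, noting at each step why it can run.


Deadlocked set: J5, J8 and J4.
Key observation: J5 -> J8 -> J4 -> J5 is a circular wait — nothing in it can go first; no other process is dragged down with it.
One completion order for the rest: J2, J9, J7, J3, J6.
Verifying each step:
  run J2 (it waits on nothing); releases mu8
  run J9 (it waits on nothing); releases mu16
  run J7 (it waits on nothing); releases mu5
  run J3 (all its waits — mu8 — are resolved); releases mu14
  run J6 (all its waits — mu16 — are resolved); releases mu2 and mu11


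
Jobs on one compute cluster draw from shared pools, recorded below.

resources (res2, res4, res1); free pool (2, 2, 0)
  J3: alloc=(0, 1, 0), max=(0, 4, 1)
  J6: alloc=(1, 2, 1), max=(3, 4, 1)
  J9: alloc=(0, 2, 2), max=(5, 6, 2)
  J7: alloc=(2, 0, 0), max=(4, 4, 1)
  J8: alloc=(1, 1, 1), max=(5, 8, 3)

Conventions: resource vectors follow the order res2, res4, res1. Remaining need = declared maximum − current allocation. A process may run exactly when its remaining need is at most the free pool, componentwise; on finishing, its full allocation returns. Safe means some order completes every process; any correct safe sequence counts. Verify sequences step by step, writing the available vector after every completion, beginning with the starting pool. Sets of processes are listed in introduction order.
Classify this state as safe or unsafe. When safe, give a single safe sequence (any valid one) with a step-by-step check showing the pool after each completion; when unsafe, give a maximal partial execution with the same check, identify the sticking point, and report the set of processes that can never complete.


SAFE. One safe sequence: J6, J7, J9, J3, J8.
Key observation: reading the order forward, J6 is the first process whose need (2, 2, 0) meets the free pool (2, 2, 0) exactly on a resource it requests.
Walking it through:
  pool = (2, 2, 0)
  J6 needs (2, 2, 0) <= (2, 2, 0) -> finishes; pool += (1, 2, 1) = (3, 4, 1)
  J7 needs (2, 4, 1) <= (3, 4, 1) -> finishes; pool += (2, 0, 0) = (5, 4, 1)
  J9 needs (5, 4, 0) <= (5, 4, 1) -> finishes; pool += (0, 2, 2) = (5, 6, 3)
  J3 needs (0, 3, 1) <= (5, 6, 3) -> finishes; pool += (0, 1, 0) = (5, 7, 3)
  J8 needs (4, 7, 2) <= (5, 7, 3) -> finishes; pool += (1, 1, 1) = (6, 8, 4)


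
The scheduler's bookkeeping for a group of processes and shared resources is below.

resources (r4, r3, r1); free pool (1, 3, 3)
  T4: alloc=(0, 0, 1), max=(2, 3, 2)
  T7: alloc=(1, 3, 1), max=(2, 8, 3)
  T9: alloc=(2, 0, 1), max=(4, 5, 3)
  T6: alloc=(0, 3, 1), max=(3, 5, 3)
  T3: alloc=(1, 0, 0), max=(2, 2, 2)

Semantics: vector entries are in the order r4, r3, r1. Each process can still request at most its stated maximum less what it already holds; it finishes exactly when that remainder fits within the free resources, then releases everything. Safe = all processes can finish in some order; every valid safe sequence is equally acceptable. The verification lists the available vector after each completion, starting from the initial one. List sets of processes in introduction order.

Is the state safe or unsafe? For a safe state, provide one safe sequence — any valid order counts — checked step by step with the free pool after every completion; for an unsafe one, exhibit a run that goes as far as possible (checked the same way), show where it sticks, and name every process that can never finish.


The state is UNSAFE.
Key observation: after T3, T4 the pool peaks at (2, 3, 4), and each blocked process is short somewhere: T7 on r3; T9 on r3; T6 on r4.
Going as far as possible: T3, T4; after that, nothing fits. Step-by-step check:
  pool = (1, 3, 3)
  T3 needs (1, 2, 2) <= (1, 3, 3) -> finishes; pool += (1, 0, 0) = (2, 3, 3)
  T4 needs (2, 3, 1) <= (2, 3, 3) -> finishes; pool += (0, 0, 1) = (2, 3, 4)
  blocked: T7 wants (1, 5, 2), pool (2, 3, 4) — not enough r3
  blocked: T9 wants (2, 5, 2), pool (2, 3, 4) — not enough r3
  blocked: T6 wants (3, 2, 2), pool (2, 3, 4) — not enough r4
Permanently blocked: T7, T9 and T6.


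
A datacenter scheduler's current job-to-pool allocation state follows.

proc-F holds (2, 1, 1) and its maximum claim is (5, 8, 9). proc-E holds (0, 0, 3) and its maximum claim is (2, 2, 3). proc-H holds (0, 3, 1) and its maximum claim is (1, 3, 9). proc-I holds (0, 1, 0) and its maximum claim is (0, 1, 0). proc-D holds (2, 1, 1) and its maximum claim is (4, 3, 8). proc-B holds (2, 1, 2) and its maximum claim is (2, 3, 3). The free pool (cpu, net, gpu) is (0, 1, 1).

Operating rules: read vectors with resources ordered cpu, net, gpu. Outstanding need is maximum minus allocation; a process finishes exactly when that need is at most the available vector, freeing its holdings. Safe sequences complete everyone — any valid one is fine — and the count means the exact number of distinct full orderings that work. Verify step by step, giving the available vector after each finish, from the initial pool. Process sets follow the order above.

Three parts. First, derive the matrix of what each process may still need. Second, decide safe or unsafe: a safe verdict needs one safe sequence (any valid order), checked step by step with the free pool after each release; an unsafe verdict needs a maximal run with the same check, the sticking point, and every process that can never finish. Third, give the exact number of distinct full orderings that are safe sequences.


(1) Need matrix, components ordered cpu, net, gpu:
  proc-F: (3, 7, 8)
  proc-E: (2, 2, 0)
  proc-H: (1, 0, 8)
  proc-I: (0, 0, 0)
  proc-D: (2, 2, 7)
  proc-B: (0, 2, 1)
(2) The state is UNSAFE.
Key observation: the wall is gpu: completing proc-I, proc-B, proc-E brings the pool only to (2, 3, 6), and all the rest need more.
The run proc-I, proc-B, proc-E cannot be extended any further. Step-by-step check:
  pool = (0, 1, 1)
  run proc-I (needs (0, 0, 0), free (0, 1, 1)); after release of (0, 1, 0) the pool is (0, 2, 1)
  run proc-B (needs (0, 2, 1), free (0, 2, 1)); after release of (2, 1, 2) the pool is (2, 3, 3)
  run proc-E (needs (2, 2, 0), free (2, 3, 3)); after release of (0, 0, 3) the pool is (2, 3, 6)
  blocked: proc-F wants (3, 7, 8), pool (2, 3, 6) — not enough cpu, net and gpu
  blocked: proc-H wants (1, 0, 8), pool (2, 3, 6) — not enough gpu
  blocked: proc-D wants (2, 2, 7), pool (2, 3, 6) — not enough gpu
Processes that can never finish: proc-F, proc-H and proc-D.
(3) Exactly 0 of the possible complete orderings are safe sequences.


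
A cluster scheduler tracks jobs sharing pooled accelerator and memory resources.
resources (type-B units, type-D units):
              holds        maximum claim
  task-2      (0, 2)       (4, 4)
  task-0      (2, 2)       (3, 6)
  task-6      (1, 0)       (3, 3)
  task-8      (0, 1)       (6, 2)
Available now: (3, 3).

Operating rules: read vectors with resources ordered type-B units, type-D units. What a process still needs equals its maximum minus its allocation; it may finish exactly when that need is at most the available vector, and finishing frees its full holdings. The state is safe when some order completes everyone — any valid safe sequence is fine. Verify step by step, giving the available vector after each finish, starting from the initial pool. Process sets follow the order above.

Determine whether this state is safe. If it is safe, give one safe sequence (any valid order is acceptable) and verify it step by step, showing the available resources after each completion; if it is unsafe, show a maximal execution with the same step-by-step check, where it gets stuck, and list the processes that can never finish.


SAFE — a valid safe sequence is task-6, task-2, task-0, task-8.
Key observation: task-6 marks the first exact bind of the order: its need (2, 3) fits the free (3, 3) with zero slack on a requested resource.
Check, step by step:
  pool = (3, 3)
  run task-6 (needs (2, 3), free (3, 3)); after release of (1, 0) the pool is (4, 3)
  run task-2 (needs (4, 2), free (4, 3)); after release of (0, 2) the pool is (4, 5)
  run task-0 (needs (1, 4), free (4, 5)); after release of (2, 2) the pool is (6, 7)
  run task-8 (needs (6, 1), free (6, 7)); after release of (0, 1) the pool is (6, 8)


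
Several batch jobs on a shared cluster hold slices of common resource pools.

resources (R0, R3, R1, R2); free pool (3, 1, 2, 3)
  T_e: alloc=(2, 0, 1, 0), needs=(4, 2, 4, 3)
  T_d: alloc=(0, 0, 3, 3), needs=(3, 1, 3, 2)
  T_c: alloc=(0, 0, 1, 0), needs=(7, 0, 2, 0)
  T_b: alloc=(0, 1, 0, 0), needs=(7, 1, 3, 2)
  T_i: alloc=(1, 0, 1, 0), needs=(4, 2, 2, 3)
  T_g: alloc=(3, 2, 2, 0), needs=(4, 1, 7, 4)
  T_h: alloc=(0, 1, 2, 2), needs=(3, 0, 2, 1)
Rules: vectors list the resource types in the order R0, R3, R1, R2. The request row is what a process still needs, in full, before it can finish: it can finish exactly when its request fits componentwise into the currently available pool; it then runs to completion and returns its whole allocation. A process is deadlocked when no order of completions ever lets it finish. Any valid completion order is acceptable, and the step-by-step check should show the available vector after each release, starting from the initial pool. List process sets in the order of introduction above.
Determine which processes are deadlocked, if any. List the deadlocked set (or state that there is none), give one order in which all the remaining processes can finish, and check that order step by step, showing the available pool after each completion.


Deadlocked: T_e, T_c, T_b, T_i and T_g.
Key observation: the wall is R0: completing T_h, T_d brings the pool only to (3, 2, 7, 8), and all the rest need more.
The rest can finish in the order T_h, T_d. Step-by-step check:
  pool = (3, 1, 2, 3)
  T_h needs (3, 0, 2, 1) <= (3, 1, 2, 3) -> finishes; pool += (0, 1, 2, 2) = (3, 2, 4, 5)
  T_d needs (3, 1, 3, 2) <= (3, 2, 4, 5) -> finishes; pool += (0, 0, 3, 3) = (3, 2, 7, 8)
None of the blocked processes ever fits:
  blocked: T_e wants (4, 2, 4, 3), pool (3, 2, 7, 8) — not enough R0
  blocked: T_c wants (7, 0, 2, 0), pool (3, 2, 7, 8) — not enough R0
  blocked: T_b wants (7, 1, 3, 2), pool (3, 2, 7, 8) — not enough R0
  blocked: T_i wants (4, 2, 2, 3), pool (3, 2, 7, 8) — not enough R0
  blocked: T_g wants (4, 1, 7, 4), pool (3, 2, 7, 8) — not enough R0


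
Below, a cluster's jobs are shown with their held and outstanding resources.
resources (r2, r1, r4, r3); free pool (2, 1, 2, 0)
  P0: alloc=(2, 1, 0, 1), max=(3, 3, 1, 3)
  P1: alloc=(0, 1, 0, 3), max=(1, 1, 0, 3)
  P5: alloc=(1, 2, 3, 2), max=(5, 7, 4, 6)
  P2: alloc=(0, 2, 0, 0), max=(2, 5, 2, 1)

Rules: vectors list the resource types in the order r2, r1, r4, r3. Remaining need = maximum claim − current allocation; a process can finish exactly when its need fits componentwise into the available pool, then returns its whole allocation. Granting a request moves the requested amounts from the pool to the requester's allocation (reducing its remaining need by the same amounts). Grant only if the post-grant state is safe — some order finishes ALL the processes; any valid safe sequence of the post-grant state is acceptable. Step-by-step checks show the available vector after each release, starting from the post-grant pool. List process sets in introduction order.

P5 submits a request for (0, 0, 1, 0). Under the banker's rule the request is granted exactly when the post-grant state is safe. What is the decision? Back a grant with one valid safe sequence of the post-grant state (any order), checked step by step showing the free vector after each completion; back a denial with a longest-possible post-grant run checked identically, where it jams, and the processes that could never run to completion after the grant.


DENY: after the grant no complete ordering would exist.
Key observation: after P1, P0 the pool peaks at (4, 3, 1, 4), and each blocked process is short somewhere: P5 on r1; P2 on r4.
On the post-grant state, P1, P0 is a maximal run — nothing extends it. Check, step by step:
  pool = (2, 1, 1, 0)
  P1 needs (1, 0, 0, 0) <= (2, 1, 1, 0) -> finishes; pool += (0, 1, 0, 3) = (2, 2, 1, 3)
  P0 needs (1, 2, 1, 2) <= (2, 2, 1, 3) -> finishes; pool += (2, 1, 0, 1) = (4, 3, 1, 4)
  blocked: P5 wants (4, 5, 0, 4), pool (4, 3, 1, 4) — not enough r1
  blocked: P2 wants (2, 3, 2, 1), pool (4, 3, 1, 4) — not enough r4
Had the request been granted, P5 and P2 could never finish.


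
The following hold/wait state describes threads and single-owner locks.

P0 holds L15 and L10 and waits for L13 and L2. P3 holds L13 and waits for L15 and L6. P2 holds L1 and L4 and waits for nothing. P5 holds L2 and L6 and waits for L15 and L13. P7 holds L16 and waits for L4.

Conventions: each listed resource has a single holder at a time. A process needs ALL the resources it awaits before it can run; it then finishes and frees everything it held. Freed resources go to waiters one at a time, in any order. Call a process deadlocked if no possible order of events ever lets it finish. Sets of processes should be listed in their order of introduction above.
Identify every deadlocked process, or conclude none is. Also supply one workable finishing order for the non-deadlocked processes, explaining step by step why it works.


Deadlocked: P0, P3 and P5.
Key observation: the wait chain closes on itself along P0 -> P3 -> P0; P5 is caught in further circular waits.
One completion order for the rest: P2, P7.
Walking it through:
  P2: no waits; runs immediately, freeing L1 and L4
  P7 waits on L4 — all released -> runs and releases L16


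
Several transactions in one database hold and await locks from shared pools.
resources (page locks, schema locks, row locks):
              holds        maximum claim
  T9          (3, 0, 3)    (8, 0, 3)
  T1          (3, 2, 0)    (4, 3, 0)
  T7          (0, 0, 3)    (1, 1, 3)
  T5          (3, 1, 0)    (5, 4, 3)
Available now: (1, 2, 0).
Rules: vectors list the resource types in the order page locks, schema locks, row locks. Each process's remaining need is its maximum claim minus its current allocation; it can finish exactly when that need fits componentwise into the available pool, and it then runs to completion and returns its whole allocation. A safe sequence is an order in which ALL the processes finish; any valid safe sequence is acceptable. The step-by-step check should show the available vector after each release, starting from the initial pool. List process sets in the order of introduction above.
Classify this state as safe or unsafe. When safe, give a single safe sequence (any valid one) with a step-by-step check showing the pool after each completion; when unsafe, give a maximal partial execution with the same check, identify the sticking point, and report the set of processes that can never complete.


SAFE, for example via the order T1, T7, T5, T9.
Key observation: the first exact fit in this order is T1 — it needs (1, 1, 0) with (1, 2, 0) free, meeting a requested resource to the last unit.
Step-by-step check:
  pool = (1, 2, 0)
  T1 needs (1, 1, 0) <= (1, 2, 0) -> finishes; pool += (3, 2, 0) = (4, 4, 0)
  T7 needs (1, 1, 0) <= (4, 4, 0) -> finishes; pool += (0, 0, 3) = (4, 4, 3)
  T5 needs (2, 3, 3) <= (4, 4, 3) -> finishes; pool += (3, 1, 0) = (7, 5, 3)
  T9 needs (5, 0, 0) <= (7, 5, 3) -> finishes; pool += (3, 0, 3) = (10, 5, 6)


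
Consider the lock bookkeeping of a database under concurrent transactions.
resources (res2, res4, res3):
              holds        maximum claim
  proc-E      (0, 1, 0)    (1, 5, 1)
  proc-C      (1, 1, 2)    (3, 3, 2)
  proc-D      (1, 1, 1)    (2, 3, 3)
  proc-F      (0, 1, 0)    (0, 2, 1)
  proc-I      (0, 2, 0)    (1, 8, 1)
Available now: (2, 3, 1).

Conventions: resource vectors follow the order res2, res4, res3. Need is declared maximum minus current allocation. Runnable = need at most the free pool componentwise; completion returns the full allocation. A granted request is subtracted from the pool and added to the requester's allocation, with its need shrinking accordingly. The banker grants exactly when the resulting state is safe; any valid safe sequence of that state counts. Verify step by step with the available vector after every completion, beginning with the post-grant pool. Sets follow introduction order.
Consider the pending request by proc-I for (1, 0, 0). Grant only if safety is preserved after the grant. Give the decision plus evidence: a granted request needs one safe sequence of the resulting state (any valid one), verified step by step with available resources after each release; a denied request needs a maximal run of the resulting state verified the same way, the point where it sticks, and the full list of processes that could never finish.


DENY — the pretend-granted state is unsafe.
Key observation: after proc-F, proc-E the pool peaks at (1, 5, 1), and each blocked process is short somewhere: proc-C on res2; proc-D on res3; proc-I on res4.
On the post-grant state, proc-F, proc-E is a maximal run — nothing extends it. Check, step by step:
  pool = (1, 3, 1)
  proc-F: need (0, 1, 1) fits (1, 3, 1); releases (0, 1, 0), pool now (1, 4, 1)
  proc-E: need (1, 4, 1) fits (1, 4, 1); releases (0, 1, 0), pool now (1, 5, 1)
  proc-C cannot run: need (2, 2, 0) vs free (1, 5, 1) (insufficient res2)
  proc-D cannot run: need (1, 2, 2) vs free (1, 5, 1) (insufficient res3)
  proc-I cannot run: need (0, 6, 1) vs free (1, 5, 1) (insufficient res4)
Processes that could never finish after the grant: proc-C, proc-D and proc-I.


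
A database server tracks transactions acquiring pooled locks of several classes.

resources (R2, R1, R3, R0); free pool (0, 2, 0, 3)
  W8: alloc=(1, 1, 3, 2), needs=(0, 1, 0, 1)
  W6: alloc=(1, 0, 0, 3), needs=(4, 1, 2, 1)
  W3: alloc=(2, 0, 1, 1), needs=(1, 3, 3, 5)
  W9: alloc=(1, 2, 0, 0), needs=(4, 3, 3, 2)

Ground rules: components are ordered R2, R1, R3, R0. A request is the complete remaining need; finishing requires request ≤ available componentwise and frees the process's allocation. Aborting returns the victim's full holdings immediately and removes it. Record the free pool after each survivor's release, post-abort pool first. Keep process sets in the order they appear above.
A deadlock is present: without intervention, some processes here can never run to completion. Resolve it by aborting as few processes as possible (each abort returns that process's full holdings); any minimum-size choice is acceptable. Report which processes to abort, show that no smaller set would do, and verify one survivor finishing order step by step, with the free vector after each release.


The answer: abort W6.
Key observation: the deadlocked W9 becomes finishable only because W6 released (1, 0, 0, 3); it completes at step 3 below.
No smaller set exists: with zero aborts the deadlock remains.
Survivors finish in the order: W8, W3, W9. Verifying each step (pool after the aborts first):
  pool = (1, 2, 0, 6)
  run W8 (needs (0, 1, 0, 1), free (1, 2, 0, 6)); after release of (1, 1, 3, 2) the pool is (2, 3, 3, 8)
  run W3 (needs (1, 3, 3, 5), free (2, 3, 3, 8)); after release of (2, 0, 1, 1) the pool is (4, 3, 4, 9)
  run W9 (needs (4, 3, 3, 2), free (4, 3, 4, 9)); after release of (1, 2, 0, 0) the pool is (5, 5, 4, 9)


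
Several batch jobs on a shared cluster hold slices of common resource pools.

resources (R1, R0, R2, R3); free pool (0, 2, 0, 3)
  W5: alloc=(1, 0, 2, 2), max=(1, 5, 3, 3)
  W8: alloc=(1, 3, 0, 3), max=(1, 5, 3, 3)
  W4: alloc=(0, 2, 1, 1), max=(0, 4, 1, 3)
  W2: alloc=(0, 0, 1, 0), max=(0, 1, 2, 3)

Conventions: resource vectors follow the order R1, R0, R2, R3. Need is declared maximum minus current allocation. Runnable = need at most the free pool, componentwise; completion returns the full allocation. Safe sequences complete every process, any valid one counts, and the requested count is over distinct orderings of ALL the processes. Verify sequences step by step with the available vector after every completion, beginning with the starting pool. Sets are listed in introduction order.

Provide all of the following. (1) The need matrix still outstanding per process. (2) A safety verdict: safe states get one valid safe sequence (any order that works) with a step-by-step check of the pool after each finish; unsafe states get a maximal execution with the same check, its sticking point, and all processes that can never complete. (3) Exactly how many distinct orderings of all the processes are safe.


(1) Remaining need (order R1, R0, R2, R3):
  W5: (0, 5, 1, 1)
  W8: (0, 2, 3, 0)
  W4: (0, 2, 0, 2)
  W2: (0, 1, 1, 3)
(2) The state is UNSAFE.
Key observation: after W4, W2 the pool peaks at (0, 4, 2, 4), and each blocked process is short somewhere: W5 on R0; W8 on R2.
The run W4, W2 cannot be extended any further. Step-by-step check:
  pool = (0, 2, 0, 3)
  W4: need (0, 2, 0, 2) fits (0, 2, 0, 3); releases (0, 2, 1, 1), pool now (0, 4, 1, 4)
  W2: need (0, 1, 1, 3) fits (0, 4, 1, 4); releases (0, 0, 1, 0), pool now (0, 4, 2, 4)
  blocked: W5 wants (0, 5, 1, 1), pool (0, 4, 2, 4) — not enough R0
  blocked: W8 wants (0, 2, 3, 0), pool (0, 4, 2, 4) — not enough R2
Processes that can never finish: W5 and W8.
(3) Exactly 0 of the possible complete orderings are safe sequences.


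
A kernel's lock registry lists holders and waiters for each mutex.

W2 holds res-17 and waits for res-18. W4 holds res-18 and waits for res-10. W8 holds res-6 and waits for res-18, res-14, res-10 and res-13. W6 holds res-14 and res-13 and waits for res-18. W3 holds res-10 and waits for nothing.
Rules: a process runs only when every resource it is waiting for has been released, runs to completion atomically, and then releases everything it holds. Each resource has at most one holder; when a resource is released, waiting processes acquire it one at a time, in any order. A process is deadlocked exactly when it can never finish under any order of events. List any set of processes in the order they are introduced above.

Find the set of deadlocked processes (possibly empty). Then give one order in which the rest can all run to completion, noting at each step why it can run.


Nothing here is deadlocked.
Key observation: all waits point, directly or indirectly, at processes that can finish, so nothing is permanently blocked.
One completion order for the rest: W3, W4, W2, W6, W8.
Step-by-step check:
  run W3 (it waits on nothing); releases res-10
  W4 waits on res-10 — all released -> runs and releases res-18
  W2 waits on res-18 — all released -> runs and releases res-17
  W6 waits on res-18 — all released -> runs and releases res-14 and res-13
  W8 waits on res-18, res-14, res-10 and res-13 — all released -> runs and releases res-6


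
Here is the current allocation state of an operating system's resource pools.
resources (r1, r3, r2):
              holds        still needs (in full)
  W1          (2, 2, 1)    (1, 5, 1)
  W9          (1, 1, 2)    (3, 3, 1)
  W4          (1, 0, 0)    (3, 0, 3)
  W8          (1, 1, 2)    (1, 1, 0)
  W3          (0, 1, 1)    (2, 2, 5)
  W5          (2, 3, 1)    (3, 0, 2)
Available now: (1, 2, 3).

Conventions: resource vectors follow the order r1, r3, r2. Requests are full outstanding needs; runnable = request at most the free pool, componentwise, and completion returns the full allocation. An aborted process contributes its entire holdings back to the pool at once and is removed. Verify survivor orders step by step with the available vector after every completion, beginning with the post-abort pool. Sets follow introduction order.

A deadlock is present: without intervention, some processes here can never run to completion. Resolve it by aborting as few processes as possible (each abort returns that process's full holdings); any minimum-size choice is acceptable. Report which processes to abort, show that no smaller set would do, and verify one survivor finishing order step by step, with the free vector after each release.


The answer: abort W5.
Key observation: the deadlocked W9 becomes finishable only because W5 released (2, 3, 1); it completes at step 1 below.
No smaller set exists: with zero aborts the deadlock remains.
The survivors complete as W9, W8, W1, W4, W3. Verifying each step (starting from the post-abort pool):
  pool = (3, 5, 4)
  run W9 (needs (3, 3, 1), free (3, 5, 4)); after release of (1, 1, 2) the pool is (4, 6, 6)
  run W8 (needs (1, 1, 0), free (4, 6, 6)); after release of (1, 1, 2) the pool is (5, 7, 8)
  run W1 (needs (1, 5, 1), free (5, 7, 8)); after release of (2, 2, 1) the pool is (7, 9, 9)
  run W4 (needs (3, 0, 3), free (7, 9, 9)); after release of (1, 0, 0) the pool is (8, 9, 9)
  run W3 (needs (2, 2, 5), free (8, 9, 9)); after release of (0, 1, 1) the pool is (8, 10, 10)


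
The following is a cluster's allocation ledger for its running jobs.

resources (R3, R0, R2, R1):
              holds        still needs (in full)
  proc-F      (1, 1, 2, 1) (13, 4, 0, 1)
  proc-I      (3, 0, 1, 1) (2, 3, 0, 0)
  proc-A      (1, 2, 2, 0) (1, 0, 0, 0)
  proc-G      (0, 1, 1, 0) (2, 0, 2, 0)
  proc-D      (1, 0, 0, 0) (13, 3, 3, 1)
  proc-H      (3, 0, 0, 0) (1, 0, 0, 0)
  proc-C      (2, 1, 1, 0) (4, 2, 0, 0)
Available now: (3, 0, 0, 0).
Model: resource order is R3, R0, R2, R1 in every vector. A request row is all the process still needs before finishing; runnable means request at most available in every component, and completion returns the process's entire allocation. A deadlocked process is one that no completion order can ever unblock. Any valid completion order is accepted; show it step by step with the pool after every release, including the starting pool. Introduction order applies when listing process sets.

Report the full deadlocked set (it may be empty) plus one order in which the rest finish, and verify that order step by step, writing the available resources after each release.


Deadlocked: proc-F and proc-D.
Key observation: proc-A, proc-H, proc-C, proc-G, proc-I can finish, but then (12, 4, 5, 1) is all there is, and the blocked group's R3 demands exceed it.
The rest can finish in the order proc-A, proc-H, proc-C, proc-G, proc-I. Check, step by step:
  pool = (3, 0, 0, 0)
  run proc-A (needs (1, 0, 0, 0), free (3, 0, 0, 0)); after release of (1, 2, 2, 0) the pool is (4, 2, 2, 0)
  run proc-H (needs (1, 0, 0, 0), free (4, 2, 2, 0)); after release of (3, 0, 0, 0) the pool is (7, 2, 2, 0)
  run proc-C (needs (4, 2, 0, 0), free (7, 2, 2, 0)); after release of (2, 1, 1, 0) the pool is (9, 3, 3, 0)
  run proc-G (needs (2, 0, 2, 0), free (9, 3, 3, 0)); after release of (0, 1, 1, 0) the pool is (9, 4, 4, 0)
  run proc-I (needs (2, 3, 0, 0), free (9, 4, 4, 0)); after release of (3, 0, 1, 1) the pool is (12, 4, 5, 1)
None of the blocked processes ever fits:
  blocked: proc-F wants (13, 4, 0, 1), pool (12, 4, 5, 1) — not enough R3
  blocked: proc-D wants (13, 3, 3, 1), pool (12, 4, 5, 1) — not enough R3


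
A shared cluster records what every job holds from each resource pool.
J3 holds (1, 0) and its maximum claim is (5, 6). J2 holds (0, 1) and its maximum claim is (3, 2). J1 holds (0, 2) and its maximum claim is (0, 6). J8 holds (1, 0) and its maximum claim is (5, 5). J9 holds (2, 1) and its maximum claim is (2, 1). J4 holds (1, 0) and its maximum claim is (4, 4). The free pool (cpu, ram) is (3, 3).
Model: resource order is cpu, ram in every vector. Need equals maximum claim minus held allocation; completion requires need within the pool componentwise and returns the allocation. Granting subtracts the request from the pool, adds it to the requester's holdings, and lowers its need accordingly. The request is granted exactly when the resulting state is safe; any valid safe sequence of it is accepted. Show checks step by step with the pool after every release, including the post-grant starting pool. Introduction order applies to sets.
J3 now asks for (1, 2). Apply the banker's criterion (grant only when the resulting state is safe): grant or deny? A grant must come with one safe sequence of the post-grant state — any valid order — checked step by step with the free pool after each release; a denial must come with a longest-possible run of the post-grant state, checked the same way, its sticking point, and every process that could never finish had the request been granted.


DENY — the pretend-granted state is unsafe.
Key observation: the pool after J9, J2 is (4, 3); every surviving request exceeds it in ram, so progress ends there.
On the post-grant state, J9, J2 is a maximal run — nothing extends it. Verifying each step:
  pool = (2, 1)
  run J9 (needs (0, 0), free (2, 1)); after release of (2, 1) the pool is (4, 2)
  run J2 (needs (3, 1), free (4, 2)); after release of (0, 1) the pool is (4, 3)
  J3 still needs (3, 4) but only (4, 3) is free — short on ram
  J1 still needs (0, 4) but only (4, 3) is free — short on ram
  J8 still needs (4, 5) but only (4, 3) is free — short on ram
  J4 still needs (3, 4) but only (4, 3) is free — short on ram
Post-grant, the permanently blocked set is J3, J1, J8 and J4.


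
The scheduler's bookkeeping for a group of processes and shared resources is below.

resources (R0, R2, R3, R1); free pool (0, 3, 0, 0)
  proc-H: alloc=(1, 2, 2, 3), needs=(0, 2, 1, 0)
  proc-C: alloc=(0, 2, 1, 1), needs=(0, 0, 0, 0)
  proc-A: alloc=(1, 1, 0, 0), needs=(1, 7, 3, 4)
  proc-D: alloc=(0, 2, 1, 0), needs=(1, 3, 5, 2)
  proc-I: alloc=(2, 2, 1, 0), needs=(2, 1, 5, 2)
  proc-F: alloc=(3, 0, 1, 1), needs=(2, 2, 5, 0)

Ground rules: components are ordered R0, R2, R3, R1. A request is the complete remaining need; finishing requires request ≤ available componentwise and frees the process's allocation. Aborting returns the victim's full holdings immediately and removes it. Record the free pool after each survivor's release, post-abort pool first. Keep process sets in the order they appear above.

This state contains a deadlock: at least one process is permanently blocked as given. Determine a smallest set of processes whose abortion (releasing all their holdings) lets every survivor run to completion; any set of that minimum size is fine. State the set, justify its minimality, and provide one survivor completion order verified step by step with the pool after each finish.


Minimum abort set: proc-D and proc-I.
Key observation: the deadlocked proc-F becomes finishable only because proc-D and proc-I released (2, 4, 2, 0); it completes at step 4 below.
Why nothing smaller works — every single abort fails: proc-H alone leaves proc-D blocked (short on R3); proc-C alone leaves proc-D blocked (short on R3); proc-A alone leaves proc-D blocked (short on R3); proc-D alone leaves proc-I blocked (short on R3); proc-I alone leaves proc-D blocked (short on R3); proc-F alone leaves proc-D blocked (short on R3).
Survivors finish in the order: proc-C, proc-H, proc-A, proc-F. Step-by-step check (pool after the aborts first):
  pool = (2, 7, 2, 0)
  proc-C needs (0, 0, 0, 0) <= (2, 7, 2, 0) -> finishes; pool += (0, 2, 1, 1) = (2, 9, 3, 1)
  proc-H needs (0, 2, 1, 0) <= (2, 9, 3, 1) -> finishes; pool += (1, 2, 2, 3) = (3, 11, 5, 4)
  proc-A needs (1, 7, 3, 4) <= (3, 11, 5, 4) -> finishes; pool += (1, 1, 0, 0) = (4, 12, 5, 4)
  proc-F needs (2, 2, 5, 0) <= (4, 12, 5, 4) -> finishes; pool += (3, 0, 1, 1) = (7, 12, 6, 5)


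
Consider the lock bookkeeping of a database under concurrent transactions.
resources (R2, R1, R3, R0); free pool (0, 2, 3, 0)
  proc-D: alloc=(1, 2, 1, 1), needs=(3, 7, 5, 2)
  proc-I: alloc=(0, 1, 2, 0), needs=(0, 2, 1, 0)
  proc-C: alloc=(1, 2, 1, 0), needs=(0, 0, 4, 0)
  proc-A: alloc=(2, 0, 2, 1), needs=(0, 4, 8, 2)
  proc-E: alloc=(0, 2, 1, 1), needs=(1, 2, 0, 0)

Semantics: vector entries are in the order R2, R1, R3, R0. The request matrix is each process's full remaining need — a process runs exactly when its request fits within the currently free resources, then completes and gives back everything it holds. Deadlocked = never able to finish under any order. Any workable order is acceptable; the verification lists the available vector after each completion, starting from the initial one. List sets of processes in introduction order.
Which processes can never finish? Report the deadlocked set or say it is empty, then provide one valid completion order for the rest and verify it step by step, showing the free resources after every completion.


The deadlocked set is proc-D and proc-A.
Key observation: after proc-I, proc-C, proc-E complete, (1, 7, 7, 1) is the best the pool ever gets, yet each leftover process wants more R0.
A valid finishing order for the others: proc-I, proc-C, proc-E. Verifying each step:
  pool = (0, 2, 3, 0)
  proc-I needs (0, 2, 1, 0) <= (0, 2, 3, 0) -> finishes; pool += (0, 1, 2, 0) = (0, 3, 5, 0)
  proc-C needs (0, 0, 4, 0) <= (0, 3, 5, 0) -> finishes; pool += (1, 2, 1, 0) = (1, 5, 6, 0)
  proc-E needs (1, 2, 0, 0) <= (1, 5, 6, 0) -> finishes; pool += (0, 2, 1, 1) = (1, 7, 7, 1)
The stuck group stays short no matter what:
  proc-D cannot run: need (3, 7, 5, 2) vs free (1, 7, 7, 1) (insufficient R2 and R0)
  proc-A cannot run: need (0, 4, 8, 2) vs free (1, 7, 7, 1) (insufficient R3 and R0)


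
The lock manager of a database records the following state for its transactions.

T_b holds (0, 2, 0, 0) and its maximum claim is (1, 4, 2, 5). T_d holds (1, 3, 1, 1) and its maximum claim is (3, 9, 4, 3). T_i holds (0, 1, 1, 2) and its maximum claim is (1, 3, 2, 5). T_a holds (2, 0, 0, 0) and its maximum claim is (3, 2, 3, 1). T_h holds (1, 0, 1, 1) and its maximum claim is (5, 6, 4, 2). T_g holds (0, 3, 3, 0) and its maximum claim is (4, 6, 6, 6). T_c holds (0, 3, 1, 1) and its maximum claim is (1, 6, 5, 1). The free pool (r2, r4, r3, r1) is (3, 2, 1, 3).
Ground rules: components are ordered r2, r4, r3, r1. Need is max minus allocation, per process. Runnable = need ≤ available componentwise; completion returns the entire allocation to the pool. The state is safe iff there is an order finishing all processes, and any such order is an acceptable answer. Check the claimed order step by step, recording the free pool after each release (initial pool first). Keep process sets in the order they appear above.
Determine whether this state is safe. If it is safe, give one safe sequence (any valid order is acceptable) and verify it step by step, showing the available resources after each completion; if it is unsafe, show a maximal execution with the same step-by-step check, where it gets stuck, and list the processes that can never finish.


UNSAFE.
Key observation: the pool after T_i, T_b is (3, 5, 2, 5); every surviving request exceeds it in r3, so progress ends there.
A maximal execution: T_i, T_b — then nothing else fits. Walking it through:
  pool = (3, 2, 1, 3)
  run T_i (needs (1, 2, 1, 3), free (3, 2, 1, 3)); after release of (0, 1, 1, 2) the pool is (3, 3, 2, 5)
  run T_b (needs (1, 2, 2, 5), free (3, 3, 2, 5)); after release of (0, 2, 0, 0) the pool is (3, 5, 2, 5)
  T_d cannot run: need (2, 6, 3, 2) vs free (3, 5, 2, 5) (insufficient r4 and r3)
  T_a cannot run: need (1, 2, 3, 1) vs free (3, 5, 2, 5) (insufficient r3)
  T_h cannot run: need (4, 6, 3, 1) vs free (3, 5, 2, 5) (insufficient r2, r4 and r3)
  T_g cannot run: need (4, 3, 3, 6) vs free (3, 5, 2, 5) (insufficient r2, r3 and r1)
  T_c cannot run: need (1, 3, 4, 0) vs free (3, 5, 2, 5) (insufficient r3)
Never able to finish: T_d, T_a, T_h, T_g and T_c.


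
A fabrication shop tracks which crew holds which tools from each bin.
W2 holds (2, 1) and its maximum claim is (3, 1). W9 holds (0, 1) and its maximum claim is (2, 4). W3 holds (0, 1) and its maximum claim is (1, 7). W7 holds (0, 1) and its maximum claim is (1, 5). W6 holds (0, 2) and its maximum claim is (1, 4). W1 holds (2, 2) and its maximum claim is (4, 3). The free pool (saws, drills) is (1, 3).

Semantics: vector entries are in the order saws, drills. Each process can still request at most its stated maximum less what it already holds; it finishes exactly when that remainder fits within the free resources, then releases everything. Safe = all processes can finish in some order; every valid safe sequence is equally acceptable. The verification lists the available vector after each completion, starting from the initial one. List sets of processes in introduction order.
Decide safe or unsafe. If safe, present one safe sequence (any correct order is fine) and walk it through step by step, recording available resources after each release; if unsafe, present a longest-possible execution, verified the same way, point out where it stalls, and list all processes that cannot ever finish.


The state is SAFE; one workable sequence: W6, W2, W7, W3, W9, W1.
Key observation: W6 is the earliest step where a requested resource binds exactly: need (1, 2), pool (1, 3) at its turn.
Step-by-step check:
  pool = (1, 3)
  W6 needs (1, 2) <= (1, 3) -> finishes; pool += (0, 2) = (1, 5)
  W2 needs (1, 0) <= (1, 5) -> finishes; pool += (2, 1) = (3, 6)
  W7 needs (1, 4) <= (3, 6) -> finishes; pool += (0, 1) = (3, 7)
  W3 needs (1, 6) <= (3, 7) -> finishes; pool += (0, 1) = (3, 8)
  W9 needs (2, 3) <= (3, 8) -> finishes; pool += (0, 1) = (3, 9)
  W1 needs (2, 1) <= (3, 9) -> finishes; pool += (2, 2) = (5, 11)
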